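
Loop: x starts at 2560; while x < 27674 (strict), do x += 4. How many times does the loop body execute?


Step 1: x goes from 2560 toward 27674 by 4; the body runs while x<27674, so iterations = ceil((bound-start)/step)
Step 2: Distance=25114
Step 3: ceil(25114/4)=6279

6279


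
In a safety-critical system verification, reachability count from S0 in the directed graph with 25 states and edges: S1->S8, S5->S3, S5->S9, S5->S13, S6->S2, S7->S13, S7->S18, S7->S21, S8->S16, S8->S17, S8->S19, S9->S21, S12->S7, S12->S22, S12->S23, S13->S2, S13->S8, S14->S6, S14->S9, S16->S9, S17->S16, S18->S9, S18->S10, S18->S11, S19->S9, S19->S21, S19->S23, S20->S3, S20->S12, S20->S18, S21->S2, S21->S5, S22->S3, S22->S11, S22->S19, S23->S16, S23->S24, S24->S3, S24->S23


BFS from S0:
  layer 0: {S0}
Reachable set: {S0}
Count = 1

1


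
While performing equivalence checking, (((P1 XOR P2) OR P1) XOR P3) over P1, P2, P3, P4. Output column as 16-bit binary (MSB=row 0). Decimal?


Formula: (((P1 XOR P2) OR P1) XOR P3) over P1, P2, P3, P4 (16 rows)
Evaluate each row (bits = P1,P2,P3,P4, MSB first):
  row 0 [0000]: (((0 XOR 0) OR 0) XOR 0) -> 0
  row 1 [0001]: (((0 XOR 0) OR 0) XOR 0) -> 0
  row 2 [0010]: (((0 XOR 0) OR 0) XOR 1) -> 1
  row 3 [0011]: (((0 XOR 0) OR 0) XOR 1) -> 1
  row 4 [0100]: (((0 XOR 1) OR 0) XOR 0) -> 1
  row 5 [0101]: (((0 XOR 1) OR 0) XOR 0) -> 1
  row 6 [0110]: (((0 XOR 1) OR 0) XOR 1) -> 0
  row 7 [0111]: (((0 XOR 1) OR 0) XOR 1) -> 0
  row 8 [1000]: (((1 XOR 0) OR 1) XOR 0) -> 1
  row 9 [1001]: (((1 XOR 0) OR 1) XOR 0) -> 1
  row 10 [1010]: (((1 XOR 0) OR 1) XOR 1) -> 0
  row 11 [1011]: (((1 XOR 0) OR 1) XOR 1) -> 0
  row 12 [1100]: (((1 XOR 1) OR 1) XOR 0) -> 1
  row 13 [1101]: (((1 XOR 1) OR 1) XOR 0) -> 1
  row 14 [1110]: (((1 XOR 1) OR 1) XOR 1) -> 0
  row 15 [1111]: (((1 XOR 1) OR 1) XOR 1) -> 0
Full result column, 4 rows per line (P1,P2 fixed per line; P3,P4 runs 00..11 left to right):
  rows 0-3 [P1,P2=00]: 0011  = hex 3
  rows 4-7 [P1,P2=01]: 1100  = hex C
  rows 8-11 [P1,P2=10]: 1100  = hex C
  rows 12-15 [P1,P2=11]: 1100  = hex C
Output column (row 0 .. row 15) = 0011110011001100
Output column grouped in 4s = 0011 1100 1100 1100 = 0x3CCC
Convert to decimal digit by digit (value = value*16 + digit):
  3 -> 3
  3*16 + 12 (C) = 60
  60*16 + 12 (C) = 972
  972*16 + 12 (C) = 15564
Decimal = 15564

15564


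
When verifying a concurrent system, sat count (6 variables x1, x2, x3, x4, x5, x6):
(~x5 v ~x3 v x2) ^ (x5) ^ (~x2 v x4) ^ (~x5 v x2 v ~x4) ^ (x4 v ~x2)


CNF with 5 clauses over 6 vars (64 assignments).
An assignment satisfies CNF iff every clause has >=1 true literal.
Check each row (bits = x1,x2,x3,x4,x5,x6; clause T/F shown):
  row 0 [000000]: clauses=TFTTT -> 0
  row 1 [000001]: clauses=TFTTT -> 0
  row 2 [000010]: clauses=TTTTT -> 1
  row 3 [000011]: clauses=TTTTT -> 1
  row 4 [000100]: clauses=TFTTT -> 0
  (every remaining row is evaluated the same way; all 64 results are listed next)
Full result column, 8 rows per line (x1,x2,x3 fixed per line; x4,x5,x6 runs 000..111 left to right):
  rows 0-7 [x1,x2,x3=000]: 00110000  (ones: 2)
  rows 8-15 [x1,x2,x3=001]: 00000000  (ones: 0)
  rows 16-23 [x1,x2,x3=010]: 00000011  (ones: 2)
  rows 24-31 [x1,x2,x3=011]: 00000011  (ones: 2)
  rows 32-39 [x1,x2,x3=100]: 00110000  (ones: 2)
  rows 40-47 [x1,x2,x3=101]: 00000000  (ones: 0)
  rows 48-55 [x1,x2,x3=110]: 00000011  (ones: 2)
  rows 56-63 [x1,x2,x3=111]: 00000011  (ones: 2)
Satisfying assignments = 2+0+2+2+2+0+2+2 = 12

12


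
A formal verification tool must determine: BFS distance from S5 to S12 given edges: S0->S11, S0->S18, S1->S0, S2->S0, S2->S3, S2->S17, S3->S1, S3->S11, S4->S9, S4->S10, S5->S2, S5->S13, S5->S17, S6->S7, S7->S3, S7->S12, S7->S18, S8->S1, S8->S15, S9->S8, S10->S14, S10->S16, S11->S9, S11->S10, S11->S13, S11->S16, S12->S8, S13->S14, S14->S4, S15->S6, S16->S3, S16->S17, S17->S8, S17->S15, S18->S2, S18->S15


BFS layer-by-layer from S5:
  dist 0: {S5}
  dist 1: {S2, S13, S17}
  dist 2: {S0, S3, S8, S14, S15}
  dist 3: {S1, S4, S6, S11, S18}
  dist 4: {S7, S9, S10, S16}
  dist 5: {S12}
  -> S12 reached at distance 5
Shortest path length = 5

5


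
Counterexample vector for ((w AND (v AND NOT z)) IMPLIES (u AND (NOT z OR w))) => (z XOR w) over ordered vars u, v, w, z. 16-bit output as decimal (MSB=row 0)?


F1 = ((w AND (v AND NOT z)) IMPLIES (u AND (NOT z OR w)))
F2 = (z XOR w)
Counterexample to F1=>F2 is where F1=1 and F2=0.
Evaluate each row (bits = u,v,w,z, MSB first):
  row 0 [0000]: F1=1 F2=0 -> F1&~F2 -> 1
  row 1 [0001]: F1=1 F2=1 -> F1&~F2 -> 0
  row 2 [0010]: F1=1 F2=1 -> F1&~F2 -> 0
  row 3 [0011]: F1=1 F2=0 -> F1&~F2 -> 1
  row 4 [0100]: F1=1 F2=0 -> F1&~F2 -> 1
  row 5 [0101]: F1=1 F2=1 -> F1&~F2 -> 0
  row 6 [0110]: F1=0 F2=1 -> F1&~F2 -> 0
  row 7 [0111]: F1=1 F2=0 -> F1&~F2 -> 1
  row 8 [1000]: F1=1 F2=0 -> F1&~F2 -> 1
  row 9 [1001]: F1=1 F2=1 -> F1&~F2 -> 0
  row 10 [1010]: F1=1 F2=1 -> F1&~F2 -> 0
  row 11 [1011]: F1=1 F2=0 -> F1&~F2 -> 1
  row 12 [1100]: F1=1 F2=0 -> F1&~F2 -> 1
  row 13 [1101]: F1=1 F2=1 -> F1&~F2 -> 0
  row 14 [1110]: F1=1 F2=1 -> F1&~F2 -> 0
  row 15 [1111]: F1=1 F2=0 -> F1&~F2 -> 1
Full result column, 4 rows per line (u,v fixed per line; w,z runs 00..11 left to right):
  rows 0-3 [u,v=00]: 1001  = hex 9
  rows 4-7 [u,v=01]: 1001  = hex 9
  rows 8-11 [u,v=10]: 1001  = hex 9
  rows 12-15 [u,v=11]: 1001  = hex 9
Counterexample vector (row 0 .. row 15) = 1001100110011001
Output column grouped in 4s = 1001 1001 1001 1001 = 0x9999
Convert to decimal digit by digit (value = value*16 + digit):
  9 -> 9
  9*16 + 9 = 153
  153*16 + 9 = 2457
  2457*16 + 9 = 39321
Decimal = 39321

39321


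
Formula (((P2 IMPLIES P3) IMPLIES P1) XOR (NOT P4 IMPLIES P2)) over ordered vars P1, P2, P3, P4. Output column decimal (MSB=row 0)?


Formula: (((P2 IMPLIES P3) IMPLIES P1) XOR (NOT P4 IMPLIES P2)) over P1, P2, P3, P4 (16 rows)
Evaluate each row (bits = P1,P2,P3,P4, MSB first):
  row 0 [0000]: (((0 IMPLIES 0) IMPLIES 0) XOR (NOT 0 IMPLIES 0)) -> 0
  row 1 [0001]: (((0 IMPLIES 0) IMPLIES 0) XOR (NOT 1 IMPLIES 0)) -> 1
  row 2 [0010]: (((0 IMPLIES 1) IMPLIES 0) XOR (NOT 0 IMPLIES 0)) -> 0
  row 3 [0011]: (((0 IMPLIES 1) IMPLIES 0) XOR (NOT 1 IMPLIES 0)) -> 1
  row 4 [0100]: (((1 IMPLIES 0) IMPLIES 0) XOR (NOT 0 IMPLIES 1)) -> 0
  row 5 [0101]: (((1 IMPLIES 0) IMPLIES 0) XOR (NOT 1 IMPLIES 1)) -> 0
  row 6 [0110]: (((1 IMPLIES 1) IMPLIES 0) XOR (NOT 0 IMPLIES 1)) -> 1
  row 7 [0111]: (((1 IMPLIES 1) IMPLIES 0) XOR (NOT 1 IMPLIES 1)) -> 1
  row 8 [1000]: (((0 IMPLIES 0) IMPLIES 1) XOR (NOT 0 IMPLIES 0)) -> 1
  row 9 [1001]: (((0 IMPLIES 0) IMPLIES 1) XOR (NOT 1 IMPLIES 0)) -> 0
  row 10 [1010]: (((0 IMPLIES 1) IMPLIES 1) XOR (NOT 0 IMPLIES 0)) -> 1
  row 11 [1011]: (((0 IMPLIES 1) IMPLIES 1) XOR (NOT 1 IMPLIES 0)) -> 0
  row 12 [1100]: (((1 IMPLIES 0) IMPLIES 1) XOR (NOT 0 IMPLIES 1)) -> 0
  row 13 [1101]: (((1 IMPLIES 0) IMPLIES 1) XOR (NOT 1 IMPLIES 1)) -> 0
  row 14 [1110]: (((1 IMPLIES 1) IMPLIES 1) XOR (NOT 0 IMPLIES 1)) -> 0
  row 15 [1111]: (((1 IMPLIES 1) IMPLIES 1) XOR (NOT 1 IMPLIES 1)) -> 0
Full result column, 4 rows per line (P1,P2 fixed per line; P3,P4 runs 00..11 left to right):
  rows 0-3 [P1,P2=00]: 0101  = hex 5
  rows 4-7 [P1,P2=01]: 0011  = hex 3
  rows 8-11 [P1,P2=10]: 1010  = hex A
  rows 12-15 [P1,P2=11]: 0000  = hex 0
Output column (row 0 .. row 15) = 0101001110100000
Output column grouped in 4s = 0101 0011 1010 0000 = 0x53A0
Convert to decimal digit by digit (value = value*16 + digit):
  5 -> 5
  5*16 + 3 = 83
  83*16 + 10 (A) = 1338
  1338*16 + 0 = 21408
Decimal = 21408

21408


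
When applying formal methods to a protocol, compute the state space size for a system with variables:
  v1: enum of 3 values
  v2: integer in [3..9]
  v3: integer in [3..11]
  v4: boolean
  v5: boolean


State space = product of domain sizes of all variables.
Domain sizes:
  v1 (enum of 3 values): 3
  v2 (integer in [3..9]): 7
  v3 (integer in [3..11]): 9
  v4 (boolean): 2
  v5 (boolean): 2
Product = 3 * 7 * 9 * 2 * 2 = 756

756


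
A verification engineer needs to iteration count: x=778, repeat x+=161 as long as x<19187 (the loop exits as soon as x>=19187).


Step 1: x goes from 778 toward 19187 by 161; the body runs while x<19187, so iterations = ceil((bound-start)/step)
Step 2: Distance=18409
Step 3: ceil(18409/161)=115

115


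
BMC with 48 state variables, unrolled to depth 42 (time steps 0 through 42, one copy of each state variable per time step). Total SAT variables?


BMC unrolls to depth k, creating one copy of each state var for steps 0..k.
Step count = 42 + 1 = 43 (steps 0 through 42)
Vars per step = 48
Total = 48 * 43 = 2064

2064


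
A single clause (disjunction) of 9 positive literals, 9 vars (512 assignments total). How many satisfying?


Step 1: Total=2^9=512
Step 2: Unsat when all 9 false: 2^0=1
Step 3: Sat=512-1=511

511


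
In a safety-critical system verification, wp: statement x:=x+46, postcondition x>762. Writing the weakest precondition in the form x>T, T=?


Formula: wp(x:=E, P) = P[E/x] (substitute E for x in postcondition)
Step 1: Postcondition: x>762
Step 2: Substitute x+46 for x: x+46>762
Step 3: Solve for x: x > 762-46 = 716

716


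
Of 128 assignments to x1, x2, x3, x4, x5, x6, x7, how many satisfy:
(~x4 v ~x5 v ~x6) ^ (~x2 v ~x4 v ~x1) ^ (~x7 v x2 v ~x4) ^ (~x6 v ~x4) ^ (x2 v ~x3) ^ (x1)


CNF with 6 clauses over 7 vars (128 assignments).
An assignment satisfies CNF iff every clause has >=1 true literal.
Check each row (bits = x1,x2,x3,x4,x5,x6,x7; clause T/F shown):
  row 0 [0000000]: clauses=TTTTTF -> 0
  row 1 [0000001]: clauses=TTTTTF -> 0
  row 2 [0000010]: clauses=TTTTTF -> 0
  row 3 [0000011]: clauses=TTTTTF -> 0
  row 4 [0000100]: clauses=TTTTTF -> 0
  (every remaining row is evaluated the same way; all 128 results are listed next)
Full result column, 8 rows per line (x1,x2,x3,x4 fixed per line; x5,x6,x7 runs 000..111 left to right):
  rows 0-7 [x1,x2,x3,x4=0000]: 00000000  (ones: 0)
  rows 8-15 [x1,x2,x3,x4=0001]: 00000000  (ones: 0)
  rows 16-23 [x1,x2,x3,x4=0010]: 00000000  (ones: 0)
  rows 24-31 [x1,x2,x3,x4=0011]: 00000000  (ones: 0)
  rows 32-39 [x1,x2,x3,x4=0100]: 00000000  (ones: 0)
  rows 40-47 [x1,x2,x3,x4=0101]: 00000000  (ones: 0)
  rows 48-55 [x1,x2,x3,x4=0110]: 00000000  (ones: 0)
  rows 56-63 [x1,x2,x3,x4=0111]: 00000000  (ones: 0)
  rows 64-71 [x1,x2,x3,x4=1000]: 11111111  (ones: 8)
  rows 72-79 [x1,x2,x3,x4=1001]: 10001000  (ones: 2)
  rows 80-87 [x1,x2,x3,x4=1010]: 00000000  (ones: 0)
  rows 88-95 [x1,x2,x3,x4=1011]: 00000000  (ones: 0)
  rows 96-103 [x1,x2,x3,x4=1100]: 11111111  (ones: 8)
  rows 104-111 [x1,x2,x3,x4=1101]: 00000000  (ones: 0)
  rows 112-119 [x1,x2,x3,x4=1110]: 11111111  (ones: 8)
  rows 120-127 [x1,x2,x3,x4=1111]: 00000000  (ones: 0)
Satisfying assignments = 0+0+0+0+0+0+0+0+8+2+0+0+8+0+8+0 = 26

26


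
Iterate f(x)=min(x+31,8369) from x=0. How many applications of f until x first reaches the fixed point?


Step 1: x=0, cap=8369, increment=31
Step 2: x grows by 31 each step until capped at 8369; fixed point is x=8369
Step 3: iterations = ceil(8369/31) = 270

270


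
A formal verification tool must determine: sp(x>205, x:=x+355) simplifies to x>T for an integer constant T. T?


Formula: sp(P, x:=E) = exists old_x. (x = E[old_x/x]) AND P[old_x/x] (old_x is the value of x before the assignment; eliminate old_x by solving x = E[old_x/x] for old_x)
Step 1: Precondition P: x>205, i.e. old_x > 205
Step 2: Assignment gives x = old_x + 355, so old_x = x - 355
Step 3: Substitute into P: x - 355 > 205
Step 4: Simplify: x > 205+355 = 560

560


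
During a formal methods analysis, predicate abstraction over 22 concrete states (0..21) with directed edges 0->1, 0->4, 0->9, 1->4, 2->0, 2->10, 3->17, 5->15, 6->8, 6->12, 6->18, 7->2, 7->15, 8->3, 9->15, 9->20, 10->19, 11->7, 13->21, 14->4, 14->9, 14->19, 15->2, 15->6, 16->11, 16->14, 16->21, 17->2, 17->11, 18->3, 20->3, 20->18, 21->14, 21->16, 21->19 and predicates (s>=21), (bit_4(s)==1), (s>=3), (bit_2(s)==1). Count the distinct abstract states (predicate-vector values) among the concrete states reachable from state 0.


BFS from 0:
Concrete reachable: {0, 1, 2, 3, 4, 6, 7, 8, 9, 10, 11, 12, 15, 17, 18, 19, 20}
Abstract via predicates (s>=21), (bit_4(s)==1), (s>=3), (bit_2(s)==1):
  (0,0,0,0) <- {0, 1, 2}
  (0,0,1,0) <- {3, 8, 9, 10, 11}
  (0,0,1,1) <- {4, 6, 7, 12, 15}
  (0,1,1,0) <- {17, 18, 19}
  (0,1,1,1) <- {20}
Distinct abstract states = 5

5


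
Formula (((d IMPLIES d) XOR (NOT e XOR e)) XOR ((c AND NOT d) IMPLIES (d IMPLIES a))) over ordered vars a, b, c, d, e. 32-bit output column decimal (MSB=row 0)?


Formula: (((d IMPLIES d) XOR (NOT e XOR e)) XOR ((c AND NOT d) IMPLIES (d IMPLIES a))) over a, b, c, d, e (32 rows)
Evaluate each row (bits = a,b,c,d,e, MSB first):
  row 0 [00000]: (((0 IMPLIES 0) XOR (NOT 0 XOR 0)) XOR ((0 AND NOT 0) IMPLIES (0 IMPLIES 0))) -> 1
  row 1 [00001]: (((0 IMPLIES 0) XOR (NOT 1 XOR 1)) XOR ((0 AND NOT 0) IMPLIES (0 IMPLIES 0))) -> 1
  row 2 [00010]: (((1 IMPLIES 1) XOR (NOT 0 XOR 0)) XOR ((0 AND NOT 1) IMPLIES (1 IMPLIES 0))) -> 1
  row 3 [00011]: (((1 IMPLIES 1) XOR (NOT 1 XOR 1)) XOR ((0 AND NOT 1) IMPLIES (1 IMPLIES 0))) -> 1
  row 4 [00100]: (((0 IMPLIES 0) XOR (NOT 0 XOR 0)) XOR ((1 AND NOT 0) IMPLIES (0 IMPLIES 0))) -> 1
  row 5 [00101]: (((0 IMPLIES 0) XOR (NOT 1 XOR 1)) XOR ((1 AND NOT 0) IMPLIES (0 IMPLIES 0))) -> 1
  row 6 [00110]: (((1 IMPLIES 1) XOR (NOT 0 XOR 0)) XOR ((1 AND NOT 1) IMPLIES (1 IMPLIES 0))) -> 1
  row 7 [00111]: (((1 IMPLIES 1) XOR (NOT 1 XOR 1)) XOR ((1 AND NOT 1) IMPLIES (1 IMPLIES 0))) -> 1
  row 8 [01000]: (((0 IMPLIES 0) XOR (NOT 0 XOR 0)) XOR ((0 AND NOT 0) IMPLIES (0 IMPLIES 0))) -> 1
  row 9 [01001]: (((0 IMPLIES 0) XOR (NOT 1 XOR 1)) XOR ((0 AND NOT 0) IMPLIES (0 IMPLIES 0))) -> 1
  row 10 [01010]: (((1 IMPLIES 1) XOR (NOT 0 XOR 0)) XOR ((0 AND NOT 1) IMPLIES (1 IMPLIES 0))) -> 1
  row 11 [01011]: (((1 IMPLIES 1) XOR (NOT 1 XOR 1)) XOR ((0 AND NOT 1) IMPLIES (1 IMPLIES 0))) -> 1
  row 12 [01100]: (((0 IMPLIES 0) XOR (NOT 0 XOR 0)) XOR ((1 AND NOT 0) IMPLIES (0 IMPLIES 0))) -> 1
  row 13 [01101]: (((0 IMPLIES 0) XOR (NOT 1 XOR 1)) XOR ((1 AND NOT 0) IMPLIES (0 IMPLIES 0))) -> 1
  row 14 [01110]: (((1 IMPLIES 1) XOR (NOT 0 XOR 0)) XOR ((1 AND NOT 1) IMPLIES (1 IMPLIES 0))) -> 1
  row 15 [01111]: (((1 IMPLIES 1) XOR (NOT 1 XOR 1)) XOR ((1 AND NOT 1) IMPLIES (1 IMPLIES 0))) -> 1
  row 16 [10000]: (((0 IMPLIES 0) XOR (NOT 0 XOR 0)) XOR ((0 AND NOT 0) IMPLIES (0 IMPLIES 1))) -> 1
  row 17 [10001]: (((0 IMPLIES 0) XOR (NOT 1 XOR 1)) XOR ((0 AND NOT 0) IMPLIES (0 IMPLIES 1))) -> 1
  row 18 [10010]: (((1 IMPLIES 1) XOR (NOT 0 XOR 0)) XOR ((0 AND NOT 1) IMPLIES (1 IMPLIES 1))) -> 1
  row 19 [10011]: (((1 IMPLIES 1) XOR (NOT 1 XOR 1)) XOR ((0 AND NOT 1) IMPLIES (1 IMPLIES 1))) -> 1
  row 20 [10100]: (((0 IMPLIES 0) XOR (NOT 0 XOR 0)) XOR ((1 AND NOT 0) IMPLIES (0 IMPLIES 1))) -> 1
  row 21 [10101]: (((0 IMPLIES 0) XOR (NOT 1 XOR 1)) XOR ((1 AND NOT 0) IMPLIES (0 IMPLIES 1))) -> 1
  row 22 [10110]: (((1 IMPLIES 1) XOR (NOT 0 XOR 0)) XOR ((1 AND NOT 1) IMPLIES (1 IMPLIES 1))) -> 1
  row 23 [10111]: (((1 IMPLIES 1) XOR (NOT 1 XOR 1)) XOR ((1 AND NOT 1) IMPLIES (1 IMPLIES 1))) -> 1
  row 24 [11000]: (((0 IMPLIES 0) XOR (NOT 0 XOR 0)) XOR ((0 AND NOT 0) IMPLIES (0 IMPLIES 1))) -> 1
  row 25 [11001]: (((0 IMPLIES 0) XOR (NOT 1 XOR 1)) XOR ((0 AND NOT 0) IMPLIES (0 IMPLIES 1))) -> 1
  row 26 [11010]: (((1 IMPLIES 1) XOR (NOT 0 XOR 0)) XOR ((0 AND NOT 1) IMPLIES (1 IMPLIES 1))) -> 1
  row 27 [11011]: (((1 IMPLIES 1) XOR (NOT 1 XOR 1)) XOR ((0 AND NOT 1) IMPLIES (1 IMPLIES 1))) -> 1
  row 28 [11100]: (((0 IMPLIES 0) XOR (NOT 0 XOR 0)) XOR ((1 AND NOT 0) IMPLIES (0 IMPLIES 1))) -> 1
  row 29 [11101]: (((0 IMPLIES 0) XOR (NOT 1 XOR 1)) XOR ((1 AND NOT 0) IMPLIES (0 IMPLIES 1))) -> 1
  row 30 [11110]: (((1 IMPLIES 1) XOR (NOT 0 XOR 0)) XOR ((1 AND NOT 1) IMPLIES (1 IMPLIES 1))) -> 1
  row 31 [11111]: (((1 IMPLIES 1) XOR (NOT 1 XOR 1)) XOR ((1 AND NOT 1) IMPLIES (1 IMPLIES 1))) -> 1
Full result column, 4 rows per line (a,b,c fixed per line; d,e runs 00..11 left to right):
  rows 0-3 [a,b,c=000]: 1111  = hex F
  rows 4-7 [a,b,c=001]: 1111  = hex F
  rows 8-11 [a,b,c=010]: 1111  = hex F
  rows 12-15 [a,b,c=011]: 1111  = hex F
  rows 16-19 [a,b,c=100]: 1111  = hex F
  rows 20-23 [a,b,c=101]: 1111  = hex F
  rows 24-27 [a,b,c=110]: 1111  = hex F
  rows 28-31 [a,b,c=111]: 1111  = hex F
Output column (row 0 .. row 31) = 11111111111111111111111111111111
Output column grouped in 4s = 1111 1111 1111 1111 1111 1111 1111 1111 = 0xFFFFFFFF
Convert to decimal digit by digit (value = value*16 + digit):
  F -> 15
  15*16 + 15 (F) = 255
  255*16 + 15 (F) = 4095
  4095*16 + 15 (F) = 65535
  65535*16 + 15 (F) = 1048575
  1048575*16 + 15 (F) = 16777215
  16777215*16 + 15 (F) = 268435455
  268435455*16 + 15 (F) = 4294967295
Decimal = 4294967295

4294967295


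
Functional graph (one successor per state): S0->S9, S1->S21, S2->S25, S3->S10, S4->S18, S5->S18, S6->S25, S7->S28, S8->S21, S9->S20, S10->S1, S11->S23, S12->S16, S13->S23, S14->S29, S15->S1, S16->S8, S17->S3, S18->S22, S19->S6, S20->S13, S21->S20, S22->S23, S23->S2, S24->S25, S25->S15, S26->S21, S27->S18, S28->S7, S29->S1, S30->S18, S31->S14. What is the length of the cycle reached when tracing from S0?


Trace from S0 until a state repeats:
  S0 -> S9 -> S20 -> S13 -> S23 -> S2 -> S25 -> S15 -> S1 -> S21 -> S20
S20 first seen at step 2, revisited at step 10.
Cycle length = 10 - 2 = 8

8


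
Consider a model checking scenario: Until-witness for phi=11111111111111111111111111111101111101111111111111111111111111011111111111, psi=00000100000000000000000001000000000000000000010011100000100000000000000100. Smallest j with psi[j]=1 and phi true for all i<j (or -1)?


(phi U psi) at 0: need smallest j with psi[j]=1 and phi[i]=1 for all i in [0,j).
Scan from step 0:
  step 0: phi=1, psi=0 -> continue
  step 1: phi=1, psi=0 -> continue
  step 2: phi=1, psi=0 -> continue
  step 3: phi=1, psi=0 -> continue
  step 5: psi=1 and phi held for [0,5) -> witness found
Witness step = 5

5


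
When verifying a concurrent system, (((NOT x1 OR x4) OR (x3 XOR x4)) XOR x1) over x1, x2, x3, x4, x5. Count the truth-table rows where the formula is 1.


Formula: (((NOT x1 OR x4) OR (x3 XOR x4)) XOR x1) over 5 vars (32 rows)
Evaluate each row (x1, x2, x3, x4, x5 as bits, MSB first):
  row 0 [00000]: (((NOT 0 OR 0) OR (0 XOR 0)) XOR 0) -> 1
  row 1 [00001]: (((NOT 0 OR 0) OR (0 XOR 0)) XOR 0) -> 1
  row 2 [00010]: (((NOT 0 OR 1) OR (0 XOR 1)) XOR 0) -> 1
  row 3 [00011]: (((NOT 0 OR 1) OR (0 XOR 1)) XOR 0) -> 1
  row 4 [00100]: (((NOT 0 OR 0) OR (1 XOR 0)) XOR 0) -> 1
  row 5 [00101]: (((NOT 0 OR 0) OR (1 XOR 0)) XOR 0) -> 1
  row 6 [00110]: (((NOT 0 OR 1) OR (1 XOR 1)) XOR 0) -> 1
  row 7 [00111]: (((NOT 0 OR 1) OR (1 XOR 1)) XOR 0) -> 1
  row 8 [01000]: (((NOT 0 OR 0) OR (0 XOR 0)) XOR 0) -> 1
  row 9 [01001]: (((NOT 0 OR 0) OR (0 XOR 0)) XOR 0) -> 1
  row 10 [01010]: (((NOT 0 OR 1) OR (0 XOR 1)) XOR 0) -> 1
  row 11 [01011]: (((NOT 0 OR 1) OR (0 XOR 1)) XOR 0) -> 1
  row 12 [01100]: (((NOT 0 OR 0) OR (1 XOR 0)) XOR 0) -> 1
  row 13 [01101]: (((NOT 0 OR 0) OR (1 XOR 0)) XOR 0) -> 1
  row 14 [01110]: (((NOT 0 OR 1) OR (1 XOR 1)) XOR 0) -> 1
  row 15 [01111]: (((NOT 0 OR 1) OR (1 XOR 1)) XOR 0) -> 1
  row 16 [10000]: (((NOT 1 OR 0) OR (0 XOR 0)) XOR 1) -> 1
  row 17 [10001]: (((NOT 1 OR 0) OR (0 XOR 0)) XOR 1) -> 1
  row 18 [10010]: (((NOT 1 OR 1) OR (0 XOR 1)) XOR 1) -> 0
  row 19 [10011]: (((NOT 1 OR 1) OR (0 XOR 1)) XOR 1) -> 0
  row 20 [10100]: (((NOT 1 OR 0) OR (1 XOR 0)) XOR 1) -> 0
  row 21 [10101]: (((NOT 1 OR 0) OR (1 XOR 0)) XOR 1) -> 0
  row 22 [10110]: (((NOT 1 OR 1) OR (1 XOR 1)) XOR 1) -> 0
  row 23 [10111]: (((NOT 1 OR 1) OR (1 XOR 1)) XOR 1) -> 0
  row 24 [11000]: (((NOT 1 OR 0) OR (0 XOR 0)) XOR 1) -> 1
  row 25 [11001]: (((NOT 1 OR 0) OR (0 XOR 0)) XOR 1) -> 1
  row 26 [11010]: (((NOT 1 OR 1) OR (0 XOR 1)) XOR 1) -> 0
  row 27 [11011]: (((NOT 1 OR 1) OR (0 XOR 1)) XOR 1) -> 0
  row 28 [11100]: (((NOT 1 OR 0) OR (1 XOR 0)) XOR 1) -> 0
  row 29 [11101]: (((NOT 1 OR 0) OR (1 XOR 0)) XOR 1) -> 0
  row 30 [11110]: (((NOT 1 OR 1) OR (1 XOR 1)) XOR 1) -> 0
  row 31 [11111]: (((NOT 1 OR 1) OR (1 XOR 1)) XOR 1) -> 0
Full result column, 8 rows per line (x1,x2 fixed per line; x3,x4,x5 runs 000..111 left to right):
  rows 0-7 [x1,x2=00]: 11111111  (ones: 8)
  rows 8-15 [x1,x2=01]: 11111111  (ones: 8)
  rows 16-23 [x1,x2=10]: 11000000  (ones: 2)
  rows 24-31 [x1,x2=11]: 11000000  (ones: 2)
Count of 1-rows = 8+8+2+2 = 20

20


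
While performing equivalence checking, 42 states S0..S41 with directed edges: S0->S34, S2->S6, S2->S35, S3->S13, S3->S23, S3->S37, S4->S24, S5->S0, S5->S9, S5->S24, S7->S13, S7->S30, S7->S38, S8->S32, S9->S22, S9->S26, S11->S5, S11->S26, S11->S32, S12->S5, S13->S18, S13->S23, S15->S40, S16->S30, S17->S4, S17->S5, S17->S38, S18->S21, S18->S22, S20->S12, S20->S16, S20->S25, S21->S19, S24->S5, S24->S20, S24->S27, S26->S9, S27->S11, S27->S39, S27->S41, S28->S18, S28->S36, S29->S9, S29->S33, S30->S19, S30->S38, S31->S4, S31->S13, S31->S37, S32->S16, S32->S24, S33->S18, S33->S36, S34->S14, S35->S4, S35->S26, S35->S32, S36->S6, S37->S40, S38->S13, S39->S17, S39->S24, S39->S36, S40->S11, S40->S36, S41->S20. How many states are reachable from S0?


BFS from S0:
  layer 0: {S0}
  layer 1: {S34}
  layer 2: {S14}
Reachable set: {S0, S14, S34}
Count = 3

3


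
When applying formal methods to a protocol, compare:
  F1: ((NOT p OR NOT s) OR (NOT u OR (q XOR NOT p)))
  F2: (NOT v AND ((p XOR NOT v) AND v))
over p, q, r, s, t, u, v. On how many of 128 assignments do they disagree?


F1 = ((NOT p OR NOT s) OR (NOT u OR (q XOR NOT p)))
F2 = (NOT v AND ((p XOR NOT v) AND v))
Evaluate both on each of 128 rows (bits = p,q,r,s,t,u,v):
  row 0 [0000000]: F1=1 F2=0 (differ) -> 1
  row 1 [0000001]: F1=1 F2=0 (differ) -> 1
  row 2 [0000010]: F1=1 F2=0 (differ) -> 1
  row 3 [0000011]: F1=1 F2=0 (differ) -> 1
  row 4 [0000100]: F1=1 F2=0 (differ) -> 1
  (every remaining row is evaluated the same way; all 128 results are listed next)
Full result column, 8 rows per line (p,q,r,s fixed per line; t,u,v runs 000..111 left to right):
  rows 0-7 [p,q,r,s=0000]: 11111111  (ones: 8)
  rows 8-15 [p,q,r,s=0001]: 11111111  (ones: 8)
  rows 16-23 [p,q,r,s=0010]: 11111111  (ones: 8)
  rows 24-31 [p,q,r,s=0011]: 11111111  (ones: 8)
  rows 32-39 [p,q,r,s=0100]: 11111111  (ones: 8)
  rows 40-47 [p,q,r,s=0101]: 11111111  (ones: 8)
  rows 48-55 [p,q,r,s=0110]: 11111111  (ones: 8)
  rows 56-63 [p,q,r,s=0111]: 11111111  (ones: 8)
  rows 64-71 [p,q,r,s=1000]: 11111111  (ones: 8)
  rows 72-79 [p,q,r,s=1001]: 11001100  (ones: 4)
  rows 80-87 [p,q,r,s=1010]: 11111111  (ones: 8)
  rows 88-95 [p,q,r,s=1011]: 11001100  (ones: 4)
  rows 96-103 [p,q,r,s=1100]: 11111111  (ones: 8)
  rows 104-111 [p,q,r,s=1101]: 11111111  (ones: 8)
  rows 112-119 [p,q,r,s=1110]: 11111111  (ones: 8)
  rows 120-127 [p,q,r,s=1111]: 11111111  (ones: 8)
Disagreements = 8+8+8+8+8+8+8+8+8+4+8+4+8+8+8+8 = 120

120


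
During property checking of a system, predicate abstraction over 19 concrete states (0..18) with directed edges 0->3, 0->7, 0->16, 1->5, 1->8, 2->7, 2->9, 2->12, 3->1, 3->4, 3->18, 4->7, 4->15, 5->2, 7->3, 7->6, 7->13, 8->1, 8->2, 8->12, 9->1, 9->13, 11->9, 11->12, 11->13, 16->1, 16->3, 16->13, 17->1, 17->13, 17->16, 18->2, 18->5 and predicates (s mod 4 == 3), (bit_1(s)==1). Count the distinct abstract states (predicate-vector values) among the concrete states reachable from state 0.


BFS from 0:
Concrete reachable: {0, 1, 2, 3, 4, 5, 6, 7, 8, 9, 12, 13, 15, 16, 18}
Abstract via predicates (s mod 4 == 3), (bit_1(s)==1):
  (0,0) <- {0, 1, 4, 5, 8, 9, 12, 13, 16}
  (0,1) <- {2, 6, 18}
  (1,1) <- {3, 7, 15}
Distinct abstract states = 3

3


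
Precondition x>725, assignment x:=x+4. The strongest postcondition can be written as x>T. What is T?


Formula: sp(P, x:=E) = exists old_x. (x = E[old_x/x]) AND P[old_x/x] (old_x is the value of x before the assignment; eliminate old_x by solving x = E[old_x/x] for old_x)
Step 1: Precondition P: x>725, i.e. old_x > 725
Step 2: Assignment gives x = old_x + 4, so old_x = x - 4
Step 3: Substitute into P: x - 4 > 725
Step 4: Simplify: x > 725+4 = 729

729


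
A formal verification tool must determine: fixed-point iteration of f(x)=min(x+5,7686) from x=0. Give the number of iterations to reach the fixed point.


Step 1: x=0, cap=7686, increment=5
Step 2: x grows by 5 each step until capped at 7686; fixed point is x=7686
Step 3: iterations = ceil(7686/5) = 1538

1538


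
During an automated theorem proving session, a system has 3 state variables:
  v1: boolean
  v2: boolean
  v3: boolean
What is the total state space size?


State space = product of domain sizes of all variables.
Domain sizes:
  v1 (boolean): 2
  v2 (boolean): 2
  v3 (boolean): 2
Product = 2 * 2 * 2 = 8

8


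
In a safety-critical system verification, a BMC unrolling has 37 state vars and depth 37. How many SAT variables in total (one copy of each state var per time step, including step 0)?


BMC unrolls to depth k, creating one copy of each state var for steps 0..k.
Step count = 37 + 1 = 38 (steps 0 through 37)
Vars per step = 37
Total = 37 * 38 = 1406

1406


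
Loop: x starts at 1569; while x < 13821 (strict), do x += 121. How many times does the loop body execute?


Step 1: x goes from 1569 toward 13821 by 121; the body runs while x<13821, so iterations = ceil((bound-start)/step)
Step 2: Distance=12252
Step 3: ceil(12252/121)=102

102


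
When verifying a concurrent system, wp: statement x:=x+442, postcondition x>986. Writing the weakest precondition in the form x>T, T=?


Formula: wp(x:=E, P) = P[E/x] (substitute E for x in postcondition)
Step 1: Postcondition: x>986
Step 2: Substitute x+442 for x: x+442>986
Step 3: Solve for x: x > 986-442 = 544

544


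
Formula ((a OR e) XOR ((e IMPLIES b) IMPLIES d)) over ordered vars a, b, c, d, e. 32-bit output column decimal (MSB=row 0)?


Formula: ((a OR e) XOR ((e IMPLIES b) IMPLIES d)) over a, b, c, d, e (32 rows)
Evaluate each row (bits = a,b,c,d,e, MSB first):
  row 0 [00000]: ((0 OR 0) XOR ((0 IMPLIES 0) IMPLIES 0)) -> 0
  row 1 [00001]: ((0 OR 1) XOR ((1 IMPLIES 0) IMPLIES 0)) -> 0
  row 2 [00010]: ((0 OR 0) XOR ((0 IMPLIES 0) IMPLIES 1)) -> 1
  row 3 [00011]: ((0 OR 1) XOR ((1 IMPLIES 0) IMPLIES 1)) -> 0
  row 4 [00100]: ((0 OR 0) XOR ((0 IMPLIES 0) IMPLIES 0)) -> 0
  row 5 [00101]: ((0 OR 1) XOR ((1 IMPLIES 0) IMPLIES 0)) -> 0
  row 6 [00110]: ((0 OR 0) XOR ((0 IMPLIES 0) IMPLIES 1)) -> 1
  row 7 [00111]: ((0 OR 1) XOR ((1 IMPLIES 0) IMPLIES 1)) -> 0
  row 8 [01000]: ((0 OR 0) XOR ((0 IMPLIES 1) IMPLIES 0)) -> 0
  row 9 [01001]: ((0 OR 1) XOR ((1 IMPLIES 1) IMPLIES 0)) -> 1
  row 10 [01010]: ((0 OR 0) XOR ((0 IMPLIES 1) IMPLIES 1)) -> 1
  row 11 [01011]: ((0 OR 1) XOR ((1 IMPLIES 1) IMPLIES 1)) -> 0
  row 12 [01100]: ((0 OR 0) XOR ((0 IMPLIES 1) IMPLIES 0)) -> 0
  row 13 [01101]: ((0 OR 1) XOR ((1 IMPLIES 1) IMPLIES 0)) -> 1
  row 14 [01110]: ((0 OR 0) XOR ((0 IMPLIES 1) IMPLIES 1)) -> 1
  row 15 [01111]: ((0 OR 1) XOR ((1 IMPLIES 1) IMPLIES 1)) -> 0
  row 16 [10000]: ((1 OR 0) XOR ((0 IMPLIES 0) IMPLIES 0)) -> 1
  row 17 [10001]: ((1 OR 1) XOR ((1 IMPLIES 0) IMPLIES 0)) -> 0
  row 18 [10010]: ((1 OR 0) XOR ((0 IMPLIES 0) IMPLIES 1)) -> 0
  row 19 [10011]: ((1 OR 1) XOR ((1 IMPLIES 0) IMPLIES 1)) -> 0
  row 20 [10100]: ((1 OR 0) XOR ((0 IMPLIES 0) IMPLIES 0)) -> 1
  row 21 [10101]: ((1 OR 1) XOR ((1 IMPLIES 0) IMPLIES 0)) -> 0
  row 22 [10110]: ((1 OR 0) XOR ((0 IMPLIES 0) IMPLIES 1)) -> 0
  row 23 [10111]: ((1 OR 1) XOR ((1 IMPLIES 0) IMPLIES 1)) -> 0
  row 24 [11000]: ((1 OR 0) XOR ((0 IMPLIES 1) IMPLIES 0)) -> 1
  row 25 [11001]: ((1 OR 1) XOR ((1 IMPLIES 1) IMPLIES 0)) -> 1
  row 26 [11010]: ((1 OR 0) XOR ((0 IMPLIES 1) IMPLIES 1)) -> 0
  row 27 [11011]: ((1 OR 1) XOR ((1 IMPLIES 1) IMPLIES 1)) -> 0
  row 28 [11100]: ((1 OR 0) XOR ((0 IMPLIES 1) IMPLIES 0)) -> 1
  row 29 [11101]: ((1 OR 1) XOR ((1 IMPLIES 1) IMPLIES 0)) -> 1
  row 30 [11110]: ((1 OR 0) XOR ((0 IMPLIES 1) IMPLIES 1)) -> 0
  row 31 [11111]: ((1 OR 1) XOR ((1 IMPLIES 1) IMPLIES 1)) -> 0
Full result column, 4 rows per line (a,b,c fixed per line; d,e runs 00..11 left to right):
  rows 0-3 [a,b,c=000]: 0010  = hex 2
  rows 4-7 [a,b,c=001]: 0010  = hex 2
  rows 8-11 [a,b,c=010]: 0110  = hex 6
  rows 12-15 [a,b,c=011]: 0110  = hex 6
  rows 16-19 [a,b,c=100]: 1000  = hex 8
  rows 20-23 [a,b,c=101]: 1000  = hex 8
  rows 24-27 [a,b,c=110]: 1100  = hex C
  rows 28-31 [a,b,c=111]: 1100  = hex C
Output column (row 0 .. row 31) = 00100010011001101000100011001100
Output column grouped in 4s = 0010 0010 0110 0110 1000 1000 1100 1100 = 0x226688CC
Convert to decimal digit by digit (value = value*16 + digit):
  2 -> 2
  2*16 + 2 = 34
  34*16 + 6 = 550
  550*16 + 6 = 8806
  8806*16 + 8 = 140904
  140904*16 + 8 = 2254472
  2254472*16 + 12 (C) = 36071564
  36071564*16 + 12 (C) = 577145036
Decimal = 577145036

577145036


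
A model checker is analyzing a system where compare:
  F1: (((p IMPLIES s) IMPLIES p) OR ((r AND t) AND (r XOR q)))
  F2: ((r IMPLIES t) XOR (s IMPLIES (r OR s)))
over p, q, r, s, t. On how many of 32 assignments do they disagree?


F1 = (((p IMPLIES s) IMPLIES p) OR ((r AND t) AND (r XOR q)))
F2 = ((r IMPLIES t) XOR (s IMPLIES (r OR s)))
Evaluate both on each of 32 rows (bits = p,q,r,s,t):
  row 0 [00000]: F1=0 F2=0 -> 0
  row 1 [00001]: F1=0 F2=0 -> 0
  row 2 [00010]: F1=0 F2=0 -> 0
  row 3 [00011]: F1=0 F2=0 -> 0
  row 4 [00100]: F1=0 F2=1 (differ) -> 1
  row 5 [00101]: F1=1 F2=0 (differ) -> 1
  row 6 [00110]: F1=0 F2=1 (differ) -> 1
  row 7 [00111]: F1=1 F2=0 (differ) -> 1
  row 8 [01000]: F1=0 F2=0 -> 0
  row 9 [01001]: F1=0 F2=0 -> 0
  row 10 [01010]: F1=0 F2=0 -> 0
  row 11 [01011]: F1=0 F2=0 -> 0
  row 12 [01100]: F1=0 F2=1 (differ) -> 1
  row 13 [01101]: F1=0 F2=0 -> 0
  row 14 [01110]: F1=0 F2=1 (differ) -> 1
  row 15 [01111]: F1=0 F2=0 -> 0
  row 16 [10000]: F1=1 F2=0 (differ) -> 1
  row 17 [10001]: F1=1 F2=0 (differ) -> 1
  row 18 [10010]: F1=1 F2=0 (differ) -> 1
  row 19 [10011]: F1=1 F2=0 (differ) -> 1
  row 20 [10100]: F1=1 F2=1 -> 0
  row 21 [10101]: F1=1 F2=0 (differ) -> 1
  row 22 [10110]: F1=1 F2=1 -> 0
  row 23 [10111]: F1=1 F2=0 (differ) -> 1
  row 24 [11000]: F1=1 F2=0 (differ) -> 1
  row 25 [11001]: F1=1 F2=0 (differ) -> 1
  row 26 [11010]: F1=1 F2=0 (differ) -> 1
  row 27 [11011]: F1=1 F2=0 (differ) -> 1
  row 28 [11100]: F1=1 F2=1 -> 0
  row 29 [11101]: F1=1 F2=0 (differ) -> 1
  row 30 [11110]: F1=1 F2=1 -> 0
  row 31 [11111]: F1=1 F2=0 (differ) -> 1
Full result column, 8 rows per line (p,q fixed per line; r,s,t runs 000..111 left to right):
  rows 0-7 [p,q=00]: 00001111  (ones: 4)
  rows 8-15 [p,q=01]: 00001010  (ones: 2)
  rows 16-23 [p,q=10]: 11110101  (ones: 6)
  rows 24-31 [p,q=11]: 11110101  (ones: 6)
Disagreements = 4+2+6+6 = 18

18


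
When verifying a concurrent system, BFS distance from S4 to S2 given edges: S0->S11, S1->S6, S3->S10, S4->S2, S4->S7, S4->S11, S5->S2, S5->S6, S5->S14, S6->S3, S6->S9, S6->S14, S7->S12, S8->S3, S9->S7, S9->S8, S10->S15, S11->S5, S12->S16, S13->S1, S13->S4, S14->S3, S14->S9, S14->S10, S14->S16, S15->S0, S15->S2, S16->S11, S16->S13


BFS layer-by-layer from S4:
  dist 0: {S4}
  dist 1: {S2, S7, S11}
  -> S2 reached at distance 1
Shortest path length = 1

1


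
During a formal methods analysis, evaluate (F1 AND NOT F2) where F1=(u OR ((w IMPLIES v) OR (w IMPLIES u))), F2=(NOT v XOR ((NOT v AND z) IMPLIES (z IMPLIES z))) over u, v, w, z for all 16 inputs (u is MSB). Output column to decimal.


F1 = (u OR ((w IMPLIES v) OR (w IMPLIES u)))
F2 = (NOT v XOR ((NOT v AND z) IMPLIES (z IMPLIES z)))
Counterexample to F1=>F2 is where F1=1 and F2=0.
Evaluate each row (bits = u,v,w,z, MSB first):
  row 0 [0000]: F1=1 F2=0 -> F1&~F2 -> 1
  row 1 [0001]: F1=1 F2=0 -> F1&~F2 -> 1
  row 2 [0010]: F1=0 F2=0 -> F1&~F2 -> 0
  row 3 [0011]: F1=0 F2=0 -> F1&~F2 -> 0
  row 4 [0100]: F1=1 F2=1 -> F1&~F2 -> 0
  row 5 [0101]: F1=1 F2=1 -> F1&~F2 -> 0
  row 6 [0110]: F1=1 F2=1 -> F1&~F2 -> 0
  row 7 [0111]: F1=1 F2=1 -> F1&~F2 -> 0
  row 8 [1000]: F1=1 F2=0 -> F1&~F2 -> 1
  row 9 [1001]: F1=1 F2=0 -> F1&~F2 -> 1
  row 10 [1010]: F1=1 F2=0 -> F1&~F2 -> 1
  row 11 [1011]: F1=1 F2=0 -> F1&~F2 -> 1
  row 12 [1100]: F1=1 F2=1 -> F1&~F2 -> 0
  row 13 [1101]: F1=1 F2=1 -> F1&~F2 -> 0
  row 14 [1110]: F1=1 F2=1 -> F1&~F2 -> 0
  row 15 [1111]: F1=1 F2=1 -> F1&~F2 -> 0
Full result column, 4 rows per line (u,v fixed per line; w,z runs 00..11 left to right):
  rows 0-3 [u,v=00]: 1100  = hex C
  rows 4-7 [u,v=01]: 0000  = hex 0
  rows 8-11 [u,v=10]: 1111  = hex F
  rows 12-15 [u,v=11]: 0000  = hex 0
Counterexample vector (row 0 .. row 15) = 1100000011110000
Output column grouped in 4s = 1100 0000 1111 0000 = 0xC0F0
Convert to decimal digit by digit (value = value*16 + digit):
  C -> 12
  12*16 + 0 = 192
  192*16 + 15 (F) = 3087
  3087*16 + 0 = 49392
Decimal = 49392

49392


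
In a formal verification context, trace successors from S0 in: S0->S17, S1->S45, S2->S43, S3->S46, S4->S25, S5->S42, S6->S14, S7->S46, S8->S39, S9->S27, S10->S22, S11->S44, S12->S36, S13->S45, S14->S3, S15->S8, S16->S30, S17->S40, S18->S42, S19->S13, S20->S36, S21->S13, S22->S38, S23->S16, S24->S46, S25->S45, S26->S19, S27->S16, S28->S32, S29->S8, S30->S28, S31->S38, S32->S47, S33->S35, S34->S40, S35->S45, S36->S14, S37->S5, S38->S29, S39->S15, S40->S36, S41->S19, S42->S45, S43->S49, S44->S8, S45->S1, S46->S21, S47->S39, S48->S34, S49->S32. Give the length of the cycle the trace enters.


Trace from S0 until a state repeats:
  S0 -> S17 -> S40 -> S36 -> S14 -> S3 -> S46 -> S21 -> S13 -> S45 -> S1 -> S45
S45 first seen at step 9, revisited at step 11.
Cycle length = 11 - 9 = 2

2


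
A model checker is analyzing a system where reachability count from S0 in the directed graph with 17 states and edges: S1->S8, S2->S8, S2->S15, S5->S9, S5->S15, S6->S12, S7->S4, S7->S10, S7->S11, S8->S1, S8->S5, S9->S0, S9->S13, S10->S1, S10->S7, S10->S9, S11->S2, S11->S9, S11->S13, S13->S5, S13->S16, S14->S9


BFS from S0:
  layer 0: {S0}
Reachable set: {S0}
Count = 1

1


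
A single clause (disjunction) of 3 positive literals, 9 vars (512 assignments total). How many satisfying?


Step 1: Total=2^9=512
Step 2: Unsat when all 3 false: 2^6=64
Step 3: Sat=512-64=448

448


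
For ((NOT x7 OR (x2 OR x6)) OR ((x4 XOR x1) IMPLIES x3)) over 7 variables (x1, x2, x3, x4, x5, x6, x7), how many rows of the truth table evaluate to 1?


Formula: ((NOT x7 OR (x2 OR x6)) OR ((x4 XOR x1) IMPLIES x3)) over 7 vars (128 rows)
Evaluate each row (x1, x2, x3, x4, x5, x6, x7 as bits, MSB first):
  row 0 [0000000]: ((NOT 0 OR (0 OR 0)) OR ((0 XOR 0) IMPLIES 0)) -> 1
  row 1 [0000001]: ((NOT 1 OR (0 OR 0)) OR ((0 XOR 0) IMPLIES 0)) -> 1
  row 2 [0000010]: ((NOT 0 OR (0 OR 1)) OR ((0 XOR 0) IMPLIES 0)) -> 1
  row 3 [0000011]: ((NOT 1 OR (0 OR 1)) OR ((0 XOR 0) IMPLIES 0)) -> 1
  row 4 [0000100]: ((NOT 0 OR (0 OR 0)) OR ((0 XOR 0) IMPLIES 0)) -> 1
  (every remaining row is evaluated the same way; all 128 results are listed next)
Full result column, 8 rows per line (x1,x2,x3,x4 fixed per line; x5,x6,x7 runs 000..111 left to right):
  rows 0-7 [x1,x2,x3,x4=0000]: 11111111  (ones: 8)
  rows 8-15 [x1,x2,x3,x4=0001]: 10111011  (ones: 6)
  rows 16-23 [x1,x2,x3,x4=0010]: 11111111  (ones: 8)
  rows 24-31 [x1,x2,x3,x4=0011]: 11111111  (ones: 8)
  rows 32-39 [x1,x2,x3,x4=0100]: 11111111  (ones: 8)
  rows 40-47 [x1,x2,x3,x4=0101]: 11111111  (ones: 8)
  rows 48-55 [x1,x2,x3,x4=0110]: 11111111  (ones: 8)
  rows 56-63 [x1,x2,x3,x4=0111]: 11111111  (ones: 8)
  rows 64-71 [x1,x2,x3,x4=1000]: 10111011  (ones: 6)
  rows 72-79 [x1,x2,x3,x4=1001]: 11111111  (ones: 8)
  rows 80-87 [x1,x2,x3,x4=1010]: 11111111  (ones: 8)
  rows 88-95 [x1,x2,x3,x4=1011]: 11111111  (ones: 8)
  rows 96-103 [x1,x2,x3,x4=1100]: 11111111  (ones: 8)
  rows 104-111 [x1,x2,x3,x4=1101]: 11111111  (ones: 8)
  rows 112-119 [x1,x2,x3,x4=1110]: 11111111  (ones: 8)
  rows 120-127 [x1,x2,x3,x4=1111]: 11111111  (ones: 8)
Count of 1-rows = 8+6+8+8+8+8+8+8+6+8+8+8+8+8+8+8 = 124

124


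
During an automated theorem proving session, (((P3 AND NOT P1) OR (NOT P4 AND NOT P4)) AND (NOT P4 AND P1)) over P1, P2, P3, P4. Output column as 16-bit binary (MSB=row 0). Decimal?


Formula: (((P3 AND NOT P1) OR (NOT P4 AND NOT P4)) AND (NOT P4 AND P1)) over P1, P2, P3, P4 (16 rows)
Evaluate each row (bits = P1,P2,P3,P4, MSB first):
  row 0 [0000]: (((0 AND NOT 0) OR (NOT 0 AND NOT 0)) AND (NOT 0 AND 0)) -> 0
  row 1 [0001]: (((0 AND NOT 0) OR (NOT 1 AND NOT 1)) AND (NOT 1 AND 0)) -> 0
  row 2 [0010]: (((1 AND NOT 0) OR (NOT 0 AND NOT 0)) AND (NOT 0 AND 0)) -> 0
  row 3 [0011]: (((1 AND NOT 0) OR (NOT 1 AND NOT 1)) AND (NOT 1 AND 0)) -> 0
  row 4 [0100]: (((0 AND NOT 0) OR (NOT 0 AND NOT 0)) AND (NOT 0 AND 0)) -> 0
  row 5 [0101]: (((0 AND NOT 0) OR (NOT 1 AND NOT 1)) AND (NOT 1 AND 0)) -> 0
  row 6 [0110]: (((1 AND NOT 0) OR (NOT 0 AND NOT 0)) AND (NOT 0 AND 0)) -> 0
  row 7 [0111]: (((1 AND NOT 0) OR (NOT 1 AND NOT 1)) AND (NOT 1 AND 0)) -> 0
  row 8 [1000]: (((0 AND NOT 1) OR (NOT 0 AND NOT 0)) AND (NOT 0 AND 1)) -> 1
  row 9 [1001]: (((0 AND NOT 1) OR (NOT 1 AND NOT 1)) AND (NOT 1 AND 1)) -> 0
  row 10 [1010]: (((1 AND NOT 1) OR (NOT 0 AND NOT 0)) AND (NOT 0 AND 1)) -> 1
  row 11 [1011]: (((1 AND NOT 1) OR (NOT 1 AND NOT 1)) AND (NOT 1 AND 1)) -> 0
  row 12 [1100]: (((0 AND NOT 1) OR (NOT 0 AND NOT 0)) AND (NOT 0 AND 1)) -> 1
  row 13 [1101]: (((0 AND NOT 1) OR (NOT 1 AND NOT 1)) AND (NOT 1 AND 1)) -> 0
  row 14 [1110]: (((1 AND NOT 1) OR (NOT 0 AND NOT 0)) AND (NOT 0 AND 1)) -> 1
  row 15 [1111]: (((1 AND NOT 1) OR (NOT 1 AND NOT 1)) AND (NOT 1 AND 1)) -> 0
Full result column, 4 rows per line (P1,P2 fixed per line; P3,P4 runs 00..11 left to right):
  rows 0-3 [P1,P2=00]: 0000  = hex 0
  rows 4-7 [P1,P2=01]: 0000  = hex 0
  rows 8-11 [P1,P2=10]: 1010  = hex A
  rows 12-15 [P1,P2=11]: 1010  = hex A
Output column (row 0 .. row 15) = 0000000010101010
Output column grouped in 4s = 0000 0000 1010 1010 = 0x00AA
Convert to decimal digit by digit (value = value*16 + digit):
  0 -> 0
  0*16 + 0 = 0
  0*16 + 10 (A) = 10
  10*16 + 10 (A) = 170
Decimal = 170

170


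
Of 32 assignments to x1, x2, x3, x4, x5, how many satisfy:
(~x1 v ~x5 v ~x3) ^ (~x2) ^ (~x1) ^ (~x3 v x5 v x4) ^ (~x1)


CNF with 5 clauses over 5 vars (32 assignments).
An assignment satisfies CNF iff every clause has >=1 true literal.
Check each row (bits = x1,x2,x3,x4,x5; clause T/F shown):
  row 0 [00000]: clauses=TTTTT -> 1
  row 1 [00001]: clauses=TTTTT -> 1
  row 2 [00010]: clauses=TTTTT -> 1
  row 3 [00011]: clauses=TTTTT -> 1
  row 4 [00100]: clauses=TTTFT -> 0
  row 5 [00101]: clauses=TTTTT -> 1
  row 6 [00110]: clauses=TTTTT -> 1
  row 7 [00111]: clauses=TTTTT -> 1
  row 8 [01000]: clauses=TFTTT -> 0
  row 9 [01001]: clauses=TFTTT -> 0
  row 10 [01010]: clauses=TFTTT -> 0
  row 11 [01011]: clauses=TFTTT -> 0
  row 12 [01100]: clauses=TFTFT -> 0
  row 13 [01101]: clauses=TFTTT -> 0
  row 14 [01110]: clauses=TFTTT -> 0
  row 15 [01111]: clauses=TFTTT -> 0
  row 16 [10000]: clauses=TTFTF -> 0
  row 17 [10001]: clauses=TTFTF -> 0
  row 18 [10010]: clauses=TTFTF -> 0
  row 19 [10011]: clauses=TTFTF -> 0
  row 20 [10100]: clauses=TTFFF -> 0
  row 21 [10101]: clauses=FTFTF -> 0
  row 22 [10110]: clauses=TTFTF -> 0
  row 23 [10111]: clauses=FTFTF -> 0
  row 24 [11000]: clauses=TFFTF -> 0
  row 25 [11001]: clauses=TFFTF -> 0
  row 26 [11010]: clauses=TFFTF -> 0
  row 27 [11011]: clauses=TFFTF -> 0
  row 28 [11100]: clauses=TFFFF -> 0
  row 29 [11101]: clauses=FFFTF -> 0
  row 30 [11110]: clauses=TFFTF -> 0
  row 31 [11111]: clauses=FFFTF -> 0
Full result column, 8 rows per line (x1,x2 fixed per line; x3,x4,x5 runs 000..111 left to right):
  rows 0-7 [x1,x2=00]: 11110111  (ones: 7)
  rows 8-15 [x1,x2=01]: 00000000  (ones: 0)
  rows 16-23 [x1,x2=10]: 00000000  (ones: 0)
  rows 24-31 [x1,x2=11]: 00000000  (ones: 0)
Satisfying assignments = 7+0+0+0 = 7

7


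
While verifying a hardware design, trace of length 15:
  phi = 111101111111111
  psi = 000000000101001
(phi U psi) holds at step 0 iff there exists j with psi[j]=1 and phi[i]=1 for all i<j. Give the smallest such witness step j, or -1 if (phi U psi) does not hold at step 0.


(phi U psi) at 0: need smallest j with psi[j]=1 and phi[i]=1 for all i in [0,j).
Scan from step 0:
  step 0: phi=1, psi=0 -> continue
  step 1: phi=1, psi=0 -> continue
  step 2: phi=1, psi=0 -> continue
  step 3: phi=1, psi=0 -> continue
  step 4: phi=0 -> phi-prefix broken from here
  step 9: psi=1 but phi already failed -> not a witness
  step 11: psi=1 but phi already failed -> not a witness
  step 14: psi=1 but phi already failed -> not a witness
  end of trace: no witness -> -1
Witness step = -1

-1
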